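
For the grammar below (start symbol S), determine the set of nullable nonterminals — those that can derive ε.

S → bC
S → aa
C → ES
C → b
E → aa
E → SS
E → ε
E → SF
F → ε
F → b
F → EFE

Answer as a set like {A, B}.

{E, F}

Directly nullable (have an ε-rule): {E, F}.
Not nullable: C, S — each has a terminal in every rule's right-hand side or depends on a non-nullable symbol.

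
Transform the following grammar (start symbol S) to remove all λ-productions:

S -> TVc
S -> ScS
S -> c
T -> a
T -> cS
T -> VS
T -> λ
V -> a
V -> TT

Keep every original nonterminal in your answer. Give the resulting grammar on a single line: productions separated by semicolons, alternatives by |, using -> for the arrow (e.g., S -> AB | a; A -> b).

Nullable set: {T, V}.
S -> TVc: T, V nullable, giving TVc | Tc | Vc | c.
Drop T -> λ.
T -> VS: V nullable, giving S | VS.
V -> TT: T, T nullable, giving T | TT.
Unchanged (no nullable symbols): S -> ScS; S -> c; T -> a; T -> cS; V -> a.

S -> c | Tc | Vc | ScS | TVc; T -> S | a | VS | cS; V -> T | a | TT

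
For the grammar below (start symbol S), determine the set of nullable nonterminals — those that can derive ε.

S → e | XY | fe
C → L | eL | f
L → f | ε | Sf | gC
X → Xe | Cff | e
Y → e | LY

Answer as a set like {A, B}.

{C, L}

Directly nullable (have an ε-rule): {L}.
C is nullable via C -> L (every symbol on the right is already known nullable).
Not nullable: S, X, Y — each has a terminal in every rule's right-hand side or depends on a non-nullable symbol.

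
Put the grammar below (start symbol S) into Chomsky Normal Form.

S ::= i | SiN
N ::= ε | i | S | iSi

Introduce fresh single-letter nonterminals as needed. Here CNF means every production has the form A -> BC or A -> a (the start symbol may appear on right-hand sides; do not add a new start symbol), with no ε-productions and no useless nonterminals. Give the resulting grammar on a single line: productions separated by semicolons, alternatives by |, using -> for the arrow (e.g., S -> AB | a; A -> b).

S -> i | SA | SD; A -> i; B -> SA; C -> AN; D -> AN; N -> i | AB | SA | SC

Nullable: {N}; after ε-elimination: S -> i | Si | SiN; N -> S | i | iSi.
After unit-elimination: S -> i | Si | SiN; N -> i | Si | SiN | iSi.
TERM: introduce A -> i and substitute in every rule of length ≥2.
BIN: N -> ASA becomes N -> AB, B -> SA; N -> SAN becomes N -> SC, C -> AN; S -> SAN becomes S -> SD, D -> AN.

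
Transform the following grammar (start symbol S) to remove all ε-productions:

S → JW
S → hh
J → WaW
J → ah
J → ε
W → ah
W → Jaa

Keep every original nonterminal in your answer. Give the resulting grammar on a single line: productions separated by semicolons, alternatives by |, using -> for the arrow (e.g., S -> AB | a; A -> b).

Nullable set: {J}.
S -> JW: J nullable, giving JW | W.
Drop J -> ε.
W -> Jaa: J nullable, giving Jaa | aa.
Unchanged (no nullable symbols): S -> hh; J -> WaW; J -> ah; W -> ah.

S -> W | JW | hh; J -> ah | WaW; W -> aa | ah | Jaa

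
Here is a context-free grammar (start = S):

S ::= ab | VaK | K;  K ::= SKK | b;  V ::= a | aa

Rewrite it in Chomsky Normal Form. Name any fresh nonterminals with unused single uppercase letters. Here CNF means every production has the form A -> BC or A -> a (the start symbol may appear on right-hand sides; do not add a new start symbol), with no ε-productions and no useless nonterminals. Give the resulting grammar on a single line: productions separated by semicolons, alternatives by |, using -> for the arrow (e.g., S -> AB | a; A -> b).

No ε-productions.
After unit-elimination: S -> b | ab | SKK | VaK; K -> b | SKK; V -> a | aa.
TERM: introduce A -> a, B -> b and substitute in every rule of length ≥2.
BIN: K -> SKK becomes K -> SC, C -> KK; S -> SKK becomes S -> SD, D -> KK; S -> VAK becomes S -> VE, E -> AK.

S -> b | AB | SD | VE; A -> a; B -> b; C -> KK; D -> KK; E -> AK; K -> b | SC; V -> a | AA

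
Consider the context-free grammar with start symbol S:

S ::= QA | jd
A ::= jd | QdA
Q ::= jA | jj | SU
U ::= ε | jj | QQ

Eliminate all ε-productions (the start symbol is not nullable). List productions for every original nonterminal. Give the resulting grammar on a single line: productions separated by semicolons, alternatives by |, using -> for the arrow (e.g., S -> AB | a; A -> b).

Nullable set: {U}.
Q -> SU: U nullable, giving S | SU.
Drop U -> ε.
Unchanged (no nullable symbols): S -> QA; S -> jd; A -> QdA; A -> jd; Q -> jA; Q -> jj; U -> QQ; U -> jj.

S -> QA | jd; A -> jd | QdA; Q -> S | SU | jA | jj; U -> QQ | jj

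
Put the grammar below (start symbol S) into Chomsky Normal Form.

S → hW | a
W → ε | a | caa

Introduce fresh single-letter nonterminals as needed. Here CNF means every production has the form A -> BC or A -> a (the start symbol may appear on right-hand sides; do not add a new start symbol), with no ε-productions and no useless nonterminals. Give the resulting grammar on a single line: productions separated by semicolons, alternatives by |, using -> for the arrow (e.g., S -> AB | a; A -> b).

S -> a | h | AW; A -> h; B -> c; C -> a; D -> CC; W -> a | BD

Nullable: {W}; after ε-elimination: S -> a | h | hW; W -> a | caa.
No unit productions to eliminate.
TERM: introduce C -> a, B -> c, A -> h and substitute in every rule of length ≥2.
BIN: W -> BCC becomes W -> BD, D -> CC.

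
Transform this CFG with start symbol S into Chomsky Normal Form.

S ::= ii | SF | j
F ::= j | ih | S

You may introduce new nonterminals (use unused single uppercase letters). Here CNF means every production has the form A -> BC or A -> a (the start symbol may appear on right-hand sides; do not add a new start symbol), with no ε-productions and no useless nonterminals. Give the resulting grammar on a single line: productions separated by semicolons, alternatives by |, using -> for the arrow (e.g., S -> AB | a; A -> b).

No ε-productions.
After unit-elimination: S -> j | SF | ii; F -> j | SF | ih | ii.
TERM: introduce B -> h, A -> i and substitute in every rule of length ≥2.

S -> j | AA | SF; A -> i; B -> h; F -> j | AA | AB | SF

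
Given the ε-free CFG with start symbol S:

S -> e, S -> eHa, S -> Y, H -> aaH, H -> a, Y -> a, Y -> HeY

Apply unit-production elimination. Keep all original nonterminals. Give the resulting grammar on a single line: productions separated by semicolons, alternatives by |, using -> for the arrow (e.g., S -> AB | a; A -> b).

S -> a | e | HeY | eHa; H -> a | aaH; Y -> a | HeY

Unit productions: S->Y.
Unit pairs (A ⇒* B via units): (S,Y).
S: inherits non-unit rules of {S, Y} → HeY | a | e | eHa.
H: inherits non-unit rules of {H} → a | aaH.
Y: inherits non-unit rules of {Y} → HeY | a.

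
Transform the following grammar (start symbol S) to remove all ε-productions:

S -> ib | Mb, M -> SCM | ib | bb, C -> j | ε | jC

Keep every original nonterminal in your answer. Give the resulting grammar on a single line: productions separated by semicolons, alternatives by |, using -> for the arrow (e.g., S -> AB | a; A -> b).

Nullable set: {C}.
Drop C -> ε.
C -> jC: C nullable, giving j | jC.
M -> SCM: C nullable, giving SCM | SM.
Unchanged (no nullable symbols): S -> Mb; S -> ib; C -> j; M -> bb; M -> ib.

S -> Mb | ib; C -> j | jC; M -> SM | bb | ib | SCM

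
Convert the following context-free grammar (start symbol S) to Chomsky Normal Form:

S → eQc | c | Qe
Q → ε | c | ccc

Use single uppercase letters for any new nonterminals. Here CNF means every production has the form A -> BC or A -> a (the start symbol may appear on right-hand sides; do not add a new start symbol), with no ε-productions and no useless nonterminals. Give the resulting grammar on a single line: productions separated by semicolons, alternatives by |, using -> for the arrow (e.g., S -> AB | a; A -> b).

Nullable: {Q}; after ε-elimination: S -> c | e | Qe | ec | eQc; Q -> c | ccc.
No unit productions to eliminate.
TERM: introduce A -> c, B -> e and substitute in every rule of length ≥2.
BIN: Q -> AAA becomes Q -> AC, C -> AA; S -> BQA becomes S -> BD, D -> QA.

S -> c | e | BA | BD | QB; A -> c; B -> e; C -> AA; D -> QA; Q -> c | AC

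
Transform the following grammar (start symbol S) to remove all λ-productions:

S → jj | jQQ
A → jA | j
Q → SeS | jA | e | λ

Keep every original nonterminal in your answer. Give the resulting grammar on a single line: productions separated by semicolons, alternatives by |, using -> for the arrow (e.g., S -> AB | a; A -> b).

S -> j | jQ | jj | jQQ; A -> j | jA; Q -> e | jA | SeS

Nullable set: {Q}.
S -> jQQ: Q, Q nullable, giving j | jQ | jQQ.
Drop Q -> λ.
Unchanged (no nullable symbols): S -> jj; A -> j; A -> jA; Q -> SeS; Q -> e; Q -> jA.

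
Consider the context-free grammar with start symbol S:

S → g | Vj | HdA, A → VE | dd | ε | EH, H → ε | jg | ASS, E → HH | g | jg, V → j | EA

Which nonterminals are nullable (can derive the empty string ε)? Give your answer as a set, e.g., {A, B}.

Directly nullable (have an ε-rule): {A, H}.
E is nullable via E -> HH (every symbol on the right is already known nullable).
V is nullable via V -> EA (every symbol on the right is already known nullable).
Not nullable: S — each has a terminal in every rule's right-hand side or depends on a non-nullable symbol.

{A, E, H, V}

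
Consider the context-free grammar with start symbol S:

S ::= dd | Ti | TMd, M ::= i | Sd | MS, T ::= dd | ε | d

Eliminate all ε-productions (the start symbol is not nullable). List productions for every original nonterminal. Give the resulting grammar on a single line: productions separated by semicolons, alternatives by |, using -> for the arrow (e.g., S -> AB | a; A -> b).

Nullable set: {T}.
S -> TMd: T nullable, giving Md | TMd.
S -> Ti: T nullable, giving Ti | i.
Drop T -> ε.
Unchanged (no nullable symbols): S -> dd; M -> MS; M -> Sd; M -> i; T -> d; T -> dd.

S -> i | Md | Ti | dd | TMd; M -> i | MS | Sd; T -> d | dd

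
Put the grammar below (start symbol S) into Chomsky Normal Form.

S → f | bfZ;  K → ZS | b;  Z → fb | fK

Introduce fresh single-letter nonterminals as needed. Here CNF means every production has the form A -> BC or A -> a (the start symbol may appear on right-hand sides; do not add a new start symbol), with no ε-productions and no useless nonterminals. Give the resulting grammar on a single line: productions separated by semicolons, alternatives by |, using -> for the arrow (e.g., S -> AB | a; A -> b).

No ε-productions.
No unit productions to eliminate.
TERM: introduce A -> b, B -> f and substitute in every rule of length ≥2.
BIN: S -> ABZ becomes S -> AC, C -> BZ.

S -> f | AC; A -> b; B -> f; C -> BZ; K -> b | ZS; Z -> BA | BK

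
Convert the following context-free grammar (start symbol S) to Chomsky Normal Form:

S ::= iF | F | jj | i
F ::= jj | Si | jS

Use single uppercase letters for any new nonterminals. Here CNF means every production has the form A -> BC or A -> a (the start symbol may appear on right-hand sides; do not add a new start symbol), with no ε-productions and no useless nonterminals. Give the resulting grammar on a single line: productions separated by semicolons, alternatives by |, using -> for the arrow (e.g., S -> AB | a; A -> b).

No ε-productions.
After unit-elimination: S -> i | Si | iF | jS | jj; F -> Si | jS | jj.
TERM: introduce A -> i, B -> j and substitute in every rule of length ≥2.

S -> i | AF | BB | BS | SA; A -> i; B -> j; F -> BB | BS | SA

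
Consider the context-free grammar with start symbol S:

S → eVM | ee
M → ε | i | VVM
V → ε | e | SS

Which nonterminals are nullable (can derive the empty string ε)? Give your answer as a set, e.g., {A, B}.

{M, V}

Directly nullable (have an ε-rule): {M, V}.
Not nullable: S — each has a terminal in every rule's right-hand side or depends on a non-nullable symbol.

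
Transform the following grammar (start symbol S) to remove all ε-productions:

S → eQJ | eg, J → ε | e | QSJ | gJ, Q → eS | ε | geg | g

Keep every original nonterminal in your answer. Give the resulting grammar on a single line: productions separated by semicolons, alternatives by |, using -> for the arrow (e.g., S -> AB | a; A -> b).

Nullable set: {J, Q}.
S -> eQJ: Q, J nullable, giving e | eJ | eQ | eQJ.
Drop J -> ε.
J -> QSJ: Q, J nullable, giving QS | QSJ | S | SJ.
J -> gJ: J nullable, giving g | gJ.
Drop Q -> ε.
Unchanged (no nullable symbols): S -> eg; J -> e; Q -> eS; Q -> g; Q -> geg.

S -> e | eJ | eQ | eg | eQJ; J -> S | e | g | QS | SJ | gJ | QSJ; Q -> g | eS | geg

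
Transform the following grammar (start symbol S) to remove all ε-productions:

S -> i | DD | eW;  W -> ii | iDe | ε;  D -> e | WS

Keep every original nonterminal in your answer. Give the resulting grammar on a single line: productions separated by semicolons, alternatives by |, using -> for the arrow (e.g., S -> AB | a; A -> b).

Nullable set: {W}.
S -> eW: W nullable, giving e | eW.
D -> WS: W nullable, giving S | WS.
Drop W -> ε.
Unchanged (no nullable symbols): S -> DD; S -> i; D -> e; W -> iDe; W -> ii.

S -> e | i | DD | eW; D -> S | e | WS; W -> ii | iDe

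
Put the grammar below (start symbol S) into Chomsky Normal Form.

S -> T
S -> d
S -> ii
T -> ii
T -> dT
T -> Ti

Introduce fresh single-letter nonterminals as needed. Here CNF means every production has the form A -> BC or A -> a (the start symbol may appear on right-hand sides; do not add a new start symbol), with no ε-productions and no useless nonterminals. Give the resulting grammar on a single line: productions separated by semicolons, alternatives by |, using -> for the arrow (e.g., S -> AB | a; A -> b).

No ε-productions.
After unit-elimination: S -> d | Ti | dT | ii; T -> Ti | dT | ii.
TERM: introduce B -> d, A -> i and substitute in every rule of length ≥2.

S -> d | AA | BT | TA; A -> i; B -> d; T -> AA | BT | TA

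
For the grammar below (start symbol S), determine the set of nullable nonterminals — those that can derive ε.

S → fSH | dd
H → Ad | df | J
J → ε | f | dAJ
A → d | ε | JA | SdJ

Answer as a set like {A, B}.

{A, H, J}

Directly nullable (have an ε-rule): {A, J}.
H is nullable via H -> J (every symbol on the right is already known nullable).
Not nullable: S — each has a terminal in every rule's right-hand side or depends on a non-nullable symbol.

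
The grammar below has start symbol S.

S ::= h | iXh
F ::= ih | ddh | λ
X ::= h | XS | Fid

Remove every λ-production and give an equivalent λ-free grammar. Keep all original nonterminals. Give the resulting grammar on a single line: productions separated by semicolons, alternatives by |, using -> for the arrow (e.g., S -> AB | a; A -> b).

Nullable set: {F}.
Drop F -> λ.
X -> Fid: F nullable, giving Fid | id.
Unchanged (no nullable symbols): S -> h; S -> iXh; F -> ddh; F -> ih; X -> XS; X -> h.

S -> h | iXh; F -> ih | ddh; X -> h | XS | id | Fid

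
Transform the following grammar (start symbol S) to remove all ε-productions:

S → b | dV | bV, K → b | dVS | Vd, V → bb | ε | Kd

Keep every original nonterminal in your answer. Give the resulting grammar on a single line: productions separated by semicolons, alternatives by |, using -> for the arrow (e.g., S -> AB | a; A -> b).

Nullable set: {V}.
S -> bV: V nullable, giving b | bV.
S -> dV: V nullable, giving d | dV.
K -> Vd: V nullable, giving Vd | d.
K -> dVS: V nullable, giving dS | dVS.
Drop V -> ε.
Unchanged (no nullable symbols): S -> b; K -> b; V -> Kd; V -> bb.

S -> b | d | bV | dV; K -> b | d | Vd | dS | dVS; V -> Kd | bb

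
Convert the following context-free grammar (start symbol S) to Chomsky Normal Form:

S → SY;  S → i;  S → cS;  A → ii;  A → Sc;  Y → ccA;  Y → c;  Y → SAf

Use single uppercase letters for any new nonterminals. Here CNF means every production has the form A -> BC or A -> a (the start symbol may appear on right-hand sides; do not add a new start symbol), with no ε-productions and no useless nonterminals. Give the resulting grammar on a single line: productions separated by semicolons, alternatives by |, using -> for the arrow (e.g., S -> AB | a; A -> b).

S -> i | BS | SY; A -> CC | SB; B -> c; C -> i; D -> f; E -> BA; F -> AD; Y -> c | BE | SF

No ε-productions.
No unit productions to eliminate.
TERM: introduce B -> c, D -> f, C -> i and substitute in every rule of length ≥2.
BIN: Y -> BBA becomes Y -> BE, E -> BA; Y -> SAD becomes Y -> SF, F -> AD.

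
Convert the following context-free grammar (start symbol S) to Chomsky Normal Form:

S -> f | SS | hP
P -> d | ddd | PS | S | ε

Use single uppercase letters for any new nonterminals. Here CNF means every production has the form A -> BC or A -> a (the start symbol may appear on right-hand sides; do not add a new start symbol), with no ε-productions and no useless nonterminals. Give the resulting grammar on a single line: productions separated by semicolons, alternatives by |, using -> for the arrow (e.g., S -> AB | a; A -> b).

Nullable: {P}; after ε-elimination: S -> f | h | SS | hP; P -> S | d | PS | ddd.
After unit-elimination: S -> f | h | SS | hP; P -> d | f | h | PS | SS | hP | ddd.
TERM: introduce A -> d, B -> h and substitute in every rule of length ≥2.
BIN: P -> AAA becomes P -> AC, C -> AA.

S -> f | h | BP | SS; A -> d; B -> h; C -> AA; P -> d | f | h | AC | BP | PS | SS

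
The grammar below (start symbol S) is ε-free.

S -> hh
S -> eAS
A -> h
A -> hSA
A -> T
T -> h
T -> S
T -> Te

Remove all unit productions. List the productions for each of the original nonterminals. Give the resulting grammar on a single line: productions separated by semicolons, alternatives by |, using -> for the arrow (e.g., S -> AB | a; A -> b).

Unit productions: A->T, T->S.
Unit pairs (A ⇒* B via units): (A,S), (A,T), (T,S).
S: inherits non-unit rules of {S} → eAS | hh.
A: inherits non-unit rules of {A, S, T} → Te | eAS | h | hSA | hh.
T: inherits non-unit rules of {S, T} → Te | eAS | h | hh.

S -> hh | eAS; A -> h | Te | hh | eAS | hSA; T -> h | Te | hh | eAS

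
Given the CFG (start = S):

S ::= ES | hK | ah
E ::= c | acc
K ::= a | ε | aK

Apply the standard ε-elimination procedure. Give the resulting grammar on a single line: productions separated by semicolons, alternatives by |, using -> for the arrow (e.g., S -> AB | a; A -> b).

Nullable set: {K}.
S -> hK: K nullable, giving h | hK.
Drop K -> ε.
K -> aK: K nullable, giving a | aK.
Unchanged (no nullable symbols): S -> ES; S -> ah; E -> acc; E -> c; K -> a.

S -> h | ES | ah | hK; E -> c | acc; K -> a | aK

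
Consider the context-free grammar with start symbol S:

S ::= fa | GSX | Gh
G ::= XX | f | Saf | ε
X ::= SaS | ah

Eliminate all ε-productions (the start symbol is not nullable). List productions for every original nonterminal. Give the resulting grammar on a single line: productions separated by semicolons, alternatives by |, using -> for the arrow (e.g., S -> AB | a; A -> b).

S -> h | Gh | SX | fa | GSX; G -> f | XX | Saf; X -> ah | SaS

Nullable set: {G}.
S -> GSX: G nullable, giving GSX | SX.
S -> Gh: G nullable, giving Gh | h.
Drop G -> ε.
Unchanged (no nullable symbols): S -> fa; G -> Saf; G -> XX; G -> f; X -> SaS; X -> ah.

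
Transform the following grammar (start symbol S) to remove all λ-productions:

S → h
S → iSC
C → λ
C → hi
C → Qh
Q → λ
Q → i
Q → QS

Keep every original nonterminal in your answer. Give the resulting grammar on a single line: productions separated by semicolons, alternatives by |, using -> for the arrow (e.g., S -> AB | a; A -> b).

Nullable set: {C, Q}.
S -> iSC: C nullable, giving iS | iSC.
Drop C -> λ.
C -> Qh: Q nullable, giving Qh | h.
Drop Q -> λ.
Q -> QS: Q nullable, giving QS | S.
Unchanged (no nullable symbols): S -> h; C -> hi; Q -> i.

S -> h | iS | iSC; C -> h | Qh | hi; Q -> S | i | QS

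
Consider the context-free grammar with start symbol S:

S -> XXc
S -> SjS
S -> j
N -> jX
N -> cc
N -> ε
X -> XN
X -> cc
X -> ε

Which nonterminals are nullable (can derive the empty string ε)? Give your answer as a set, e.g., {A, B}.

Directly nullable (have an ε-rule): {N, X}.
Not nullable: S — each has a terminal in every rule's right-hand side or depends on a non-nullable symbol.

{N, X}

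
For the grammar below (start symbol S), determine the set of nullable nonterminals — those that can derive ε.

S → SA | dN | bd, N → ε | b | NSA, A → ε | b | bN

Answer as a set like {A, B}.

{A, N}

Directly nullable (have an ε-rule): {A, N}.
Not nullable: S — each has a terminal in every rule's right-hand side or depends on a non-nullable symbol.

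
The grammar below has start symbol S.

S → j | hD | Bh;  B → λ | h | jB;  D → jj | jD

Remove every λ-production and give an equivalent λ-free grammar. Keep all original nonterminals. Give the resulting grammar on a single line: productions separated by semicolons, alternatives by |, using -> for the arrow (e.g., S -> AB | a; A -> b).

Nullable set: {B}.
S -> Bh: B nullable, giving Bh | h.
Drop B -> λ.
B -> jB: B nullable, giving j | jB.
Unchanged (no nullable symbols): S -> hD; S -> j; B -> h; D -> jD; D -> jj.

S -> h | j | Bh | hD; B -> h | j | jB; D -> jD | jj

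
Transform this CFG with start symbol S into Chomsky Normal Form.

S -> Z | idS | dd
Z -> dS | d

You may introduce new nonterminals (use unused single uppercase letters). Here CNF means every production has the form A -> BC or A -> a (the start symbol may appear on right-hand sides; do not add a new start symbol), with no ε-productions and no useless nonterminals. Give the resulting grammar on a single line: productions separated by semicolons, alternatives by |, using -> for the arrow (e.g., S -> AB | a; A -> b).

No ε-productions.
After unit-elimination: S -> d | dS | dd | idS; Z -> d | dS.
TERM: introduce A -> d, B -> i and substitute in every rule of length ≥2.
BIN: S -> BAS becomes S -> BC, C -> AS.
Drop unreachable/unproductive: Z.

S -> d | AA | AS | BC; A -> d; B -> i; C -> AS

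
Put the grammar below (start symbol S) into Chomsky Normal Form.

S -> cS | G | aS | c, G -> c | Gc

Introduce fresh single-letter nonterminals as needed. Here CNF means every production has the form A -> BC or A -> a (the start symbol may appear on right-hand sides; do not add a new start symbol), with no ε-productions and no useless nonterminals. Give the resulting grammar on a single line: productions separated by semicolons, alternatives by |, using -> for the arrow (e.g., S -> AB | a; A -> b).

No ε-productions.
After unit-elimination: S -> c | Gc | aS | cS; G -> c | Gc.
TERM: introduce B -> a, A -> c and substitute in every rule of length ≥2.

S -> c | AS | BS | GA; A -> c; B -> a; G -> c | GA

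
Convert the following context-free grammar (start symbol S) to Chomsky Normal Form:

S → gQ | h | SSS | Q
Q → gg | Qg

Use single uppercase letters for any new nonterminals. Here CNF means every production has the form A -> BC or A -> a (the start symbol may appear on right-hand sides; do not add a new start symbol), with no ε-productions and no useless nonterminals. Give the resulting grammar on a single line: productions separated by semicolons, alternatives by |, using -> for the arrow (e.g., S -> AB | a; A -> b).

S -> h | AA | AQ | QA | SB; A -> g; B -> SS; Q -> AA | QA

No ε-productions.
After unit-elimination: S -> h | Qg | gQ | gg | SSS; Q -> Qg | gg.
TERM: introduce A -> g and substitute in every rule of length ≥2.
BIN: S -> SSS becomes S -> SB, B -> SS.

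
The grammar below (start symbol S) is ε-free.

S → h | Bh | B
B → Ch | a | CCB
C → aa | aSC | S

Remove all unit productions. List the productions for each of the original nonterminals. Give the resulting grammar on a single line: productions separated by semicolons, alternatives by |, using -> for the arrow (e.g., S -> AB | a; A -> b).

Unit productions: C->S, S->B.
Unit pairs (A ⇒* B via units): (C,B), (C,S), (S,B).
S: inherits non-unit rules of {B, S} → Bh | CCB | Ch | a | h.
B: inherits non-unit rules of {B} → CCB | Ch | a.
C: inherits non-unit rules of {B, C, S} → Bh | CCB | Ch | a | aSC | aa | h.

S -> a | h | Bh | Ch | CCB; B -> a | Ch | CCB; C -> a | h | Bh | Ch | aa | CCB | aSC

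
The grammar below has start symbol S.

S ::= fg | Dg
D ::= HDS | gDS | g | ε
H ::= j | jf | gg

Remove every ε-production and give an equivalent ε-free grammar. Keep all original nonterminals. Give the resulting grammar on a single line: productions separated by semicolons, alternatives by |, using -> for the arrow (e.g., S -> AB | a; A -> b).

Nullable set: {D}.
S -> Dg: D nullable, giving Dg | g.
Drop D -> ε.
D -> HDS: D nullable, giving HDS | HS.
D -> gDS: D nullable, giving gDS | gS.
Unchanged (no nullable symbols): S -> fg; D -> g; H -> gg; H -> j; H -> jf.

S -> g | Dg | fg; D -> g | HS | gS | HDS | gDS; H -> j | gg | jf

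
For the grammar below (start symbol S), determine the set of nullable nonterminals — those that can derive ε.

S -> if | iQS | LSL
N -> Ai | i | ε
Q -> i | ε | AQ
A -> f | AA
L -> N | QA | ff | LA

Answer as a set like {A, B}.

{L, N, Q}

Directly nullable (have an ε-rule): {N, Q}.
L is nullable via L -> N (every symbol on the right is already known nullable).
Not nullable: A, S — each has a terminal in every rule's right-hand side or depends on a non-nullable symbol.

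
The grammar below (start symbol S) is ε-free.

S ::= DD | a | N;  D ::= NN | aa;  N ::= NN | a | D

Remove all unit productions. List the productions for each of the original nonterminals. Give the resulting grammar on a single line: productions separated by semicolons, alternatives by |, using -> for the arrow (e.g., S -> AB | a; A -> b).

S -> a | DD | NN | aa; D -> NN | aa; N -> a | NN | aa

Unit productions: N->D, S->N.
Unit pairs (A ⇒* B via units): (N,D), (S,D), (S,N).
S: inherits non-unit rules of {D, N, S} → DD | NN | a | aa.
D: inherits non-unit rules of {D} → NN | aa.
N: inherits non-unit rules of {D, N} → NN | a | aa.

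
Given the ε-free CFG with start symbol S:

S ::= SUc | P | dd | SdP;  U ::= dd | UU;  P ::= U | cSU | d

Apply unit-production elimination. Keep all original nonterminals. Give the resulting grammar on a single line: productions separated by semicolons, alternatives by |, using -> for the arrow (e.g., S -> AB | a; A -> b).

S -> d | UU | dd | SUc | SdP | cSU; P -> d | UU | dd | cSU; U -> UU | dd

Unit productions: P->U, S->P.
Unit pairs (A ⇒* B via units): (P,U), (S,P), (S,U).
S: inherits non-unit rules of {P, S, U} → SUc | SdP | UU | cSU | d | dd.
P: inherits non-unit rules of {P, U} → UU | cSU | d | dd.
U: inherits non-unit rules of {U} → UU | dd.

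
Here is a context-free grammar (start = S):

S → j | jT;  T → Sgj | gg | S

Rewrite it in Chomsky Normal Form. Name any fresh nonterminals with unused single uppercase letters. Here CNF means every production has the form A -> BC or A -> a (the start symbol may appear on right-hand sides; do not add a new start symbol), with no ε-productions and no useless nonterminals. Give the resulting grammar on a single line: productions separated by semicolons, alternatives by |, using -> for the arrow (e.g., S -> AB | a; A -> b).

S -> j | AT; A -> j; B -> g; C -> BA; T -> j | AT | BB | SC

No ε-productions.
After unit-elimination: S -> j | jT; T -> j | gg | jT | Sgj.
TERM: introduce B -> g, A -> j and substitute in every rule of length ≥2.
BIN: T -> SBA becomes T -> SC, C -> BA.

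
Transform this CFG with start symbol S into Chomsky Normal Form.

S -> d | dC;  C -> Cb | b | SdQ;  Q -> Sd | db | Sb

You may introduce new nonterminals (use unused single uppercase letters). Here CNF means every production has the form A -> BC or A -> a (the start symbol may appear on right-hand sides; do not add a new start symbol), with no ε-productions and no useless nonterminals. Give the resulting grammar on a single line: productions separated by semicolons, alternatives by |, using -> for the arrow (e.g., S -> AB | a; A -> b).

No ε-productions.
No unit productions to eliminate.
TERM: introduce A -> b, B -> d and substitute in every rule of length ≥2.
BIN: C -> SBQ becomes C -> SD, D -> BQ.

S -> d | BC; A -> b; B -> d; C -> b | CA | SD; D -> BQ; Q -> BA | SA | SB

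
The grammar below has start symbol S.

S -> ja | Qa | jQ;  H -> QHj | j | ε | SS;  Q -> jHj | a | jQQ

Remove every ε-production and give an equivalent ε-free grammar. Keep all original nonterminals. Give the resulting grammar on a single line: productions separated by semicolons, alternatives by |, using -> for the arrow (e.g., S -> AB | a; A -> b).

S -> Qa | jQ | ja; H -> j | Qj | SS | QHj; Q -> a | jj | jHj | jQQ

Nullable set: {H}.
Drop H -> ε.
H -> QHj: H nullable, giving QHj | Qj.
Q -> jHj: H nullable, giving jHj | jj.
Unchanged (no nullable symbols): S -> Qa; S -> jQ; S -> ja; H -> SS; H -> j; Q -> a; Q -> jQQ.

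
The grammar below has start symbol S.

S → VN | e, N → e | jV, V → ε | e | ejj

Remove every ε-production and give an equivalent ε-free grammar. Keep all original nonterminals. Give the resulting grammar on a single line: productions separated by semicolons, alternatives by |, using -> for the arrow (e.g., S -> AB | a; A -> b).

S -> N | e | VN; N -> e | j | jV; V -> e | ejj

Nullable set: {V}.
S -> VN: V nullable, giving N | VN.
N -> jV: V nullable, giving j | jV.
Drop V -> ε.
Unchanged (no nullable symbols): S -> e; N -> e; V -> e; V -> ejj.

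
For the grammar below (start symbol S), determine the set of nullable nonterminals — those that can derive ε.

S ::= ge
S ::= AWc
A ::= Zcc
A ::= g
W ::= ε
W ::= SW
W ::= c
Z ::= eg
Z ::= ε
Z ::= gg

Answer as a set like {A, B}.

Directly nullable (have an ε-rule): {W, Z}.
Not nullable: A, S — each has a terminal in every rule's right-hand side or depends on a non-nullable symbol.

{W, Z}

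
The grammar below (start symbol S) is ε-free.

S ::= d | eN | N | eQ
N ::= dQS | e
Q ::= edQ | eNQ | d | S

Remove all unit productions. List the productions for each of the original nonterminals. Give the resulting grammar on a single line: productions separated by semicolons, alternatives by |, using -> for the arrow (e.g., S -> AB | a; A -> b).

S -> d | e | eN | eQ | dQS; N -> e | dQS; Q -> d | e | eN | eQ | dQS | eNQ | edQ

Unit productions: Q->S, S->N.
Unit pairs (A ⇒* B via units): (Q,N), (Q,S), (S,N).
S: inherits non-unit rules of {N, S} → d | dQS | e | eN | eQ.
N: inherits non-unit rules of {N} → dQS | e.
Q: inherits non-unit rules of {N, Q, S} → d | dQS | e | eN | eNQ | eQ | edQ.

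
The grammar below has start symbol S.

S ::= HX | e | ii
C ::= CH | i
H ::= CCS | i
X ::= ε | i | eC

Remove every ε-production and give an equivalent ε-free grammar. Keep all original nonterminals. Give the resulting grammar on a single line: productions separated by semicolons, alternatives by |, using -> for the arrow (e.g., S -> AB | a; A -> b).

S -> H | e | HX | ii; C -> i | CH; H -> i | CCS; X -> i | eC

Nullable set: {X}.
S -> HX: X nullable, giving H | HX.
Drop X -> ε.
Unchanged (no nullable symbols): S -> e; S -> ii; C -> CH; C -> i; H -> CCS; H -> i; X -> eC; X -> i.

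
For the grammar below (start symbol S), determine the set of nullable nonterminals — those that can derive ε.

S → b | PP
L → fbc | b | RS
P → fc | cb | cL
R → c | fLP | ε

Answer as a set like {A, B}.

{R}

Directly nullable (have an ε-rule): {R}.
Not nullable: L, P, S — each has a terminal in every rule's right-hand side or depends on a non-nullable symbol.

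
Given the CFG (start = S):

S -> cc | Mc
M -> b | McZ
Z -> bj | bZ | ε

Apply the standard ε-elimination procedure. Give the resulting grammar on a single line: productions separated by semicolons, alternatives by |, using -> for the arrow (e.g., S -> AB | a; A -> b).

Nullable set: {Z}.
M -> McZ: Z nullable, giving Mc | McZ.
Drop Z -> ε.
Z -> bZ: Z nullable, giving b | bZ.
Unchanged (no nullable symbols): S -> Mc; S -> cc; M -> b; Z -> bj.

S -> Mc | cc; M -> b | Mc | McZ; Z -> b | bZ | bj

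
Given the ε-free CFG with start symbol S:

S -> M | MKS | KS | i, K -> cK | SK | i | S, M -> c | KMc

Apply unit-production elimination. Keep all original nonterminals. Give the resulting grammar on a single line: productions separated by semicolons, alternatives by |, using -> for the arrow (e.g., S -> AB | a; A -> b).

S -> c | i | KS | KMc | MKS; K -> c | i | KS | SK | cK | KMc | MKS; M -> c | KMc

Unit productions: K->S, S->M.
Unit pairs (A ⇒* B via units): (K,M), (K,S), (S,M).
S: inherits non-unit rules of {M, S} → KMc | KS | MKS | c | i.
K: inherits non-unit rules of {K, M, S} → KMc | KS | MKS | SK | c | cK | i.
M: inherits non-unit rules of {M} → KMc | c.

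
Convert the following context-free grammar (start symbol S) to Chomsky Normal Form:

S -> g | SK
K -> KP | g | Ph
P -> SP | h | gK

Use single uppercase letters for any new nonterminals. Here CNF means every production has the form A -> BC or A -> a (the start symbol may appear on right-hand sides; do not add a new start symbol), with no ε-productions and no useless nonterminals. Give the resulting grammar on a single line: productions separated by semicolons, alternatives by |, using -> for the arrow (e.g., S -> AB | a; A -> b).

No ε-productions.
No unit productions to eliminate.
TERM: introduce B -> g, A -> h and substitute in every rule of length ≥2.

S -> g | SK; A -> h; B -> g; K -> g | KP | PA; P -> h | BK | SP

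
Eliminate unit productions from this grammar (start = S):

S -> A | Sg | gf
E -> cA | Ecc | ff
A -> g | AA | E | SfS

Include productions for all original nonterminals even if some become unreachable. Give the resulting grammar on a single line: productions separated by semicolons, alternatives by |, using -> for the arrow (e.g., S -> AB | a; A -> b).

Unit productions: A->E, S->A.
Unit pairs (A ⇒* B via units): (A,E), (S,A), (S,E).
S: inherits non-unit rules of {A, E, S} → AA | Ecc | SfS | Sg | cA | ff | g | gf.
A: inherits non-unit rules of {A, E} → AA | Ecc | SfS | cA | ff | g.
E: inherits non-unit rules of {E} → Ecc | cA | ff.

S -> g | AA | Sg | cA | ff | gf | Ecc | SfS; A -> g | AA | cA | ff | Ecc | SfS; E -> cA | ff | Ecc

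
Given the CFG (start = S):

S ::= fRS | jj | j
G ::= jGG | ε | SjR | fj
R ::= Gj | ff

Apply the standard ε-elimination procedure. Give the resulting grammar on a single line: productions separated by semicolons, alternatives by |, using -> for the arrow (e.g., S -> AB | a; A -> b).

S -> j | jj | fRS; G -> j | fj | jG | SjR | jGG; R -> j | Gj | ff

Nullable set: {G}.
Drop G -> ε.
G -> jGG: G, G nullable, giving j | jG | jGG.
R -> Gj: G nullable, giving Gj | j.
Unchanged (no nullable symbols): S -> fRS; S -> j; S -> jj; G -> SjR; G -> fj; R -> ff.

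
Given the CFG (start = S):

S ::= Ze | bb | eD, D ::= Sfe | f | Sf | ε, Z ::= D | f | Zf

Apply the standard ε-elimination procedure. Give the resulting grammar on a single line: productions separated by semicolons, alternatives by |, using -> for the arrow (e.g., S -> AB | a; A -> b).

Nullable set: {D, Z}.
S -> Ze: Z nullable, giving Ze | e.
S -> eD: D nullable, giving e | eD.
Drop D -> ε.
Z -> D: D nullable, giving D.
Z -> Zf: Z nullable, giving Zf | f.
Unchanged (no nullable symbols): S -> bb; D -> Sf; D -> Sfe; D -> f; Z -> f.

S -> e | Ze | bb | eD; D -> f | Sf | Sfe; Z -> D | f | Zf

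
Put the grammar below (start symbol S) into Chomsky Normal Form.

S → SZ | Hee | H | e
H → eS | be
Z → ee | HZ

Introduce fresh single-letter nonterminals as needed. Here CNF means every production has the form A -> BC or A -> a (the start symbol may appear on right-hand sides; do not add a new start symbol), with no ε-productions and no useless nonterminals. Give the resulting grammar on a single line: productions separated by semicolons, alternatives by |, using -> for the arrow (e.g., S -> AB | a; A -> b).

S -> e | AB | BS | HC | SZ; A -> b; B -> e; C -> BB; H -> AB | BS; Z -> BB | HZ

No ε-productions.
After unit-elimination: S -> e | SZ | be | eS | Hee; H -> be | eS; Z -> HZ | ee.
TERM: introduce A -> b, B -> e and substitute in every rule of length ≥2.
BIN: S -> HBB becomes S -> HC, C -> BB.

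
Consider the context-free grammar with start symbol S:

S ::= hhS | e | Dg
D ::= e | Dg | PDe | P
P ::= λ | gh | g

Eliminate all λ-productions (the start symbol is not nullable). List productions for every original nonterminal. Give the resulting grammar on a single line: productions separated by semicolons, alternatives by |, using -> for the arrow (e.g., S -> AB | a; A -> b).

Nullable set: {D, P}.
S -> Dg: D nullable, giving Dg | g.
D -> Dg: D nullable, giving Dg | g.
D -> P: P nullable, giving P.
D -> PDe: P, D nullable, giving De | PDe | Pe | e.
Drop P -> λ.
Unchanged (no nullable symbols): S -> e; S -> hhS; D -> e; P -> g; P -> gh.

S -> e | g | Dg | hhS; D -> P | e | g | De | Dg | Pe | PDe; P -> g | gh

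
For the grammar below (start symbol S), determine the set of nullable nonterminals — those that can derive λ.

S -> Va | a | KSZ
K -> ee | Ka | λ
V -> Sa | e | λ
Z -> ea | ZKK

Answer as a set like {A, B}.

{K, V}

Directly nullable (have an ε-rule): {K, V}.
Not nullable: S, Z — each has a terminal in every rule's right-hand side or depends on a non-nullable symbol.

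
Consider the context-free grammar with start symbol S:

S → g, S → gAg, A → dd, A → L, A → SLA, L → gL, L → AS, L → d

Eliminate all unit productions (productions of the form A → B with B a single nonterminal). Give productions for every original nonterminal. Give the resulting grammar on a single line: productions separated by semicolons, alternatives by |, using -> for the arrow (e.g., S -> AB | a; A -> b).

Unit productions: A->L.
Unit pairs (A ⇒* B via units): (A,L).
S: inherits non-unit rules of {S} → g | gAg.
A: inherits non-unit rules of {A, L} → AS | SLA | d | dd | gL.
L: inherits non-unit rules of {L} → AS | d | gL.

S -> g | gAg; A -> d | AS | dd | gL | SLA; L -> d | AS | gL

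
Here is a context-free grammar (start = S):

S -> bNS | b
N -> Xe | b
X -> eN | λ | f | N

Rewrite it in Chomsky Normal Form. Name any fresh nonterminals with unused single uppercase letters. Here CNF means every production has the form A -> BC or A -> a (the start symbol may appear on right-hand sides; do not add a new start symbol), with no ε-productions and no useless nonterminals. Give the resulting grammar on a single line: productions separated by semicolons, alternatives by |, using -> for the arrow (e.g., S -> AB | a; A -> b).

S -> b | BC; A -> e; B -> b; C -> NS; N -> b | e | XA; X -> b | e | f | AN | XA

Nullable: {X}; after ε-elimination: S -> b | bNS; N -> b | e | Xe; X -> N | f | eN.
After unit-elimination: S -> b | bNS; N -> b | e | Xe; X -> b | e | f | Xe | eN.
TERM: introduce B -> b, A -> e and substitute in every rule of length ≥2.
BIN: S -> BNS becomes S -> BC, C -> NS.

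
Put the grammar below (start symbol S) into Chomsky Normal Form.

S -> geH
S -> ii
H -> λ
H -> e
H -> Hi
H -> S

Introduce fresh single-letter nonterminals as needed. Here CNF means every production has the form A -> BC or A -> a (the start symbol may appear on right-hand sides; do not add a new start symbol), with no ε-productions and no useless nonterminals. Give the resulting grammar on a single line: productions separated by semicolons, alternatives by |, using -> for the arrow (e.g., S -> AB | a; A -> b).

S -> AA | BC | BE; A -> i; B -> g; C -> e; D -> CH; E -> CH; H -> e | i | AA | BC | BD | HA

Nullable: {H}; after ε-elimination: S -> ge | ii | geH; H -> S | e | i | Hi.
After unit-elimination: S -> ge | ii | geH; H -> e | i | Hi | ge | ii | geH.
TERM: introduce C -> e, B -> g, A -> i and substitute in every rule of length ≥2.
BIN: H -> BCH becomes H -> BD, D -> CH; S -> BCH becomes S -> BE, E -> CH.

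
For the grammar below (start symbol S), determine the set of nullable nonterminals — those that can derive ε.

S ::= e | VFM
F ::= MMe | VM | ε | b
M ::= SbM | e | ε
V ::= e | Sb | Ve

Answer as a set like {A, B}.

{F, M}

Directly nullable (have an ε-rule): {F, M}.
Not nullable: S, V — each has a terminal in every rule's right-hand side or depends on a non-nullable symbol.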